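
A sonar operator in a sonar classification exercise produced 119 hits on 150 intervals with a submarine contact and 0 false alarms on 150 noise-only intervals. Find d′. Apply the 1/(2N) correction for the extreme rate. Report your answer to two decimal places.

d′ = 3.53

The false-alarm rate is 0/150 = 0, so apply the 1/(2N) correction: FA → 1/(2·150) = 0.00333.
z(H) = z(0.79333) = 0.818
z(FA) = z(0.00333) = -2.713
d' = 0.818 − (-2.713) = 3.531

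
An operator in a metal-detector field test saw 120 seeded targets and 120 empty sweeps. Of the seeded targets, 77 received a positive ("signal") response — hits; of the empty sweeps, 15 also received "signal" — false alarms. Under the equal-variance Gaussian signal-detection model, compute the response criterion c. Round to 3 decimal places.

H = 77/120 = 0.6417
FA = 15/120 = 0.1250
z(0.6417) = 0.3630, z(0.1250) = -1.1503
c = −½·[z(H) + z(FA)] = −0.5 × (0.3630 + (-1.1503)) = 0.39365
c > 0: the operator has a conservative response bias.

c = 0.394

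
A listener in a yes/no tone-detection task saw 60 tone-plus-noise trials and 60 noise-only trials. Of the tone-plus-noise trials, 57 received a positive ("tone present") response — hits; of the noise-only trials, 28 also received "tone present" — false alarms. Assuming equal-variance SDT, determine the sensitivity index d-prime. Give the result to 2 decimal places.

H = 57/60 = 0.9500
FA = 28/60 = 0.4667
Φ⁻¹(H) = 1.6449
Φ⁻¹(FA) = -0.0836
d' = z(H) − z(FA) = 1.6449 − (-0.0836) = 1.7285

d-prime = 1.73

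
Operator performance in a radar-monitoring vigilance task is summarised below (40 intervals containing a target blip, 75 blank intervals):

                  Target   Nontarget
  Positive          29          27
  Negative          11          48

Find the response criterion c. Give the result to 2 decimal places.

H = 29/40 = 0.7250
FA = 27/75 = 0.3600
Φ⁻¹(0.7250) = 0.5978, Φ⁻¹(0.3600) = -0.3585
c = −½·[z(H) + z(FA)] = −0.5 × (0.5978 + (-0.3585)) = -0.11965

c = -0.12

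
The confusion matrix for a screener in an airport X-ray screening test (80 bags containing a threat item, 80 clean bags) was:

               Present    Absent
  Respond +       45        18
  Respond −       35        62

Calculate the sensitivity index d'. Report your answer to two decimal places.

d' = 0.91

H = 45/80 = 0.5625
FA = 18/80 = 0.2250
Φ⁻¹(H) = 0.1573
Φ⁻¹(FA) = -0.7554
d' = z(H) − z(FA) = 0.1573 − (-0.7554) = 0.9127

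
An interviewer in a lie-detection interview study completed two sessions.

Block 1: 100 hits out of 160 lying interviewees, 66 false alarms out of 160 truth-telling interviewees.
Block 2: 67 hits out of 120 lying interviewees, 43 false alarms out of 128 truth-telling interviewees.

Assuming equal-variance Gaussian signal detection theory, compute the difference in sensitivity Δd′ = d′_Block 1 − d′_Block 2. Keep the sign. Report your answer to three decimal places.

Δd′ = -0.031

Block 1: z(0.6250) = 0.3186, z(0.4125) = -0.2211, d' = 0.5397
Block 2: z(0.5583) = 0.1467, z(0.3359) = -0.4237, d' = 0.5704
Δd' = d'_Block 1 − d'_Block 2 = 0.5397 − 0.5704 = -0.0307
Block 2 has the higher sensitivity.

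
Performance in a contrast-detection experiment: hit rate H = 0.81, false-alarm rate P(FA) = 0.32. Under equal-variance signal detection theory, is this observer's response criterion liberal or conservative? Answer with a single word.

liberal

z(H) = 0.878, z(FA) = -0.468
c = −½·(z(H) + z(FA)) = -0.205
c < 0 → liberal criterion (biased toward responding “yes”).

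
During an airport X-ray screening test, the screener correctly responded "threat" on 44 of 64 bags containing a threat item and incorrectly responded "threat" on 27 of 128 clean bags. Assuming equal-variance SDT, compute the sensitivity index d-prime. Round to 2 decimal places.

H = 44/64 = 0.6875
FA = 27/128 = 0.2109
Φ⁻¹(H) = 0.4888
Φ⁻¹(FA) = -0.8033
d' = z(H) − z(FA) = 0.4888 − (-0.8033) = 1.2921

d-prime = 1.29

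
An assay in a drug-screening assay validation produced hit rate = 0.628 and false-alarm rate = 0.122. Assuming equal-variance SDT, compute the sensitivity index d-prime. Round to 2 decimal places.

z(H) = 0.3266
z(FA) = -1.1650
d' = z(H) − z(FA) = 0.3266 − (-1.1650) = 1.4916

d-prime = 1.49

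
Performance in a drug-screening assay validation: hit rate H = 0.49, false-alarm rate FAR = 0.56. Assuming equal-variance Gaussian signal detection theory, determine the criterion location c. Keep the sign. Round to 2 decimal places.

c = -0.06

Φ⁻¹(0.49) = -0.025, Φ⁻¹(0.56) = 0.151
c = −½·[z(H) + z(FA)] = −0.5 × (-0.025 + 0.151) = -0.063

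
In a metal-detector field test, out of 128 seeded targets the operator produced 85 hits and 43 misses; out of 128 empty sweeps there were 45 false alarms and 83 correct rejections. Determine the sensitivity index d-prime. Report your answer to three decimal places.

d-prime = 0.805

H = 85/128 = 0.6641
FA = 45/128 = 0.3516
z(0.6641) = 0.4237, z(0.3516) = -0.3810
d' = z(H) − z(FA) = 0.4237 − (-0.3810) = 0.8047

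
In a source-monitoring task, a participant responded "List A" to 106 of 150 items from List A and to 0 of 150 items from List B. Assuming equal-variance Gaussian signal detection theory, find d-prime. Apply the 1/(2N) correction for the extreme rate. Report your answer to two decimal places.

The false-alarm rate is 0/150 = 0, so apply the 1/(2N) correction: FA → 1/(2·150) = 0.00333.
z(H) = z(0.70667) = 0.544
z(FA) = z(0.00333) = -2.713
d' = 0.544 − (-2.713) = 3.257

d-prime = 3.26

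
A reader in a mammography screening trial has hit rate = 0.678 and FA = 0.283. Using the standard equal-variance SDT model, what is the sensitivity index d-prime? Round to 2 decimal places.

Φ⁻¹(0.678) = 0.4621, Φ⁻¹(0.283) = -0.5740
d' = z(H) − z(FA) = 0.4621 − (-0.5740) = 1.0361

d-prime = 1.04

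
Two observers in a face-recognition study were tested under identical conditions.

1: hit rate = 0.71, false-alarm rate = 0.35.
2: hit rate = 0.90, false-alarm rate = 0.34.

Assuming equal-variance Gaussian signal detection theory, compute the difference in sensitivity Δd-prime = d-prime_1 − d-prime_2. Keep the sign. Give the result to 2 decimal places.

1: z(0.71) = 0.553, z(0.35) = -0.385, d' = 0.938
2: z(0.90) = 1.282, z(0.34) = -0.412, d' = 1.694
Δd' = d'_1 − d'_2 = 0.938 − 1.694 = -0.756
2 has the higher sensitivity.

Δd-prime = -0.76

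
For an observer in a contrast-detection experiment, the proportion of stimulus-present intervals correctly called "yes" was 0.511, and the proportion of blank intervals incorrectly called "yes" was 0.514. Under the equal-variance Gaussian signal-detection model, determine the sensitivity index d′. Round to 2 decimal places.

Φ⁻¹(0.511) = 0.0276, Φ⁻¹(0.514) = 0.0351
d' = z(H) − z(FA) = 0.0276 − 0.0351 = -0.0075

d′ = -0.01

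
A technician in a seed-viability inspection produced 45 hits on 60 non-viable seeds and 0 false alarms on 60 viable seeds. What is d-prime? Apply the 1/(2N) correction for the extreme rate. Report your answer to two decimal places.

d-prime = 3.07

The false-alarm rate is 0/60 = 0, so apply the 1/(2N) correction: FA → 1/(2·60) = 0.00833.
z(H) = z(0.75000) = 0.674
z(FA) = z(0.00833) = -2.394
d' = 0.674 − (-2.394) = 3.068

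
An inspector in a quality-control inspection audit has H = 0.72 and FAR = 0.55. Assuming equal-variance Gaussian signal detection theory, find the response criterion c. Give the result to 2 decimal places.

z(0.72) = 0.583, z(0.55) = 0.126
c = −½·[z(H) + z(FA)] = −0.5 × (0.583 + 0.126) = -0.3545
c < 0: the inspector has a liberal response bias.

c = -0.35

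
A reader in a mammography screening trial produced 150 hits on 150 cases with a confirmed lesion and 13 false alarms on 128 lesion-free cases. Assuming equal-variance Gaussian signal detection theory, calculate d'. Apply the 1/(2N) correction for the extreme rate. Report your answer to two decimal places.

The hit rate is 150/150 = 1, so apply the 1/(2N) correction: H → 1 − 1/(2·150) = 0.99667.
z(H) = z(0.99667) = 2.713
z(FA) = z(0.10156) = -1.273
d' = 2.713 − (-1.273) = 3.986

d' = 3.99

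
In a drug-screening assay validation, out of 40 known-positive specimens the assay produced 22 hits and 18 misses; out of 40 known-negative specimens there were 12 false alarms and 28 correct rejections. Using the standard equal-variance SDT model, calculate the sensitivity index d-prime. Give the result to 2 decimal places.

d-prime = 0.65

H = 22/40 = 0.5500
FA = 12/40 = 0.3000
Φ⁻¹(0.5500) = 0.126, Φ⁻¹(0.3000) = -0.524
d' = z(H) − z(FA) = 0.126 − (-0.524) = 0.650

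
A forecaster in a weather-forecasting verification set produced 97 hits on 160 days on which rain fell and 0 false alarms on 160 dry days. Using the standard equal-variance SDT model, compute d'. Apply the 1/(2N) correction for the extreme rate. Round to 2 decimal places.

d' = 3.00

The false-alarm rate is 0/160 = 0, so apply the 1/(2N) correction: FA → 1/(2·160) = 0.00313.
z(H) = z(0.60625) = 0.270
z(FA) = z(0.00313) = -2.734
d' = 0.270 − (-2.734) = 3.004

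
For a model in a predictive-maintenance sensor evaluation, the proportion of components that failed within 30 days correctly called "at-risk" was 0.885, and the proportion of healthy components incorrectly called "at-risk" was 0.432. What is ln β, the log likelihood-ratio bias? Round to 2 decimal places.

z(H) = z(0.885) = 1.200
z(FA) = z(0.432) = -0.171
ln β = −½·[z(H)² − z(FA)²] = −0.5 × (1.440 − 0.029) = -0.7055

ln β = -0.71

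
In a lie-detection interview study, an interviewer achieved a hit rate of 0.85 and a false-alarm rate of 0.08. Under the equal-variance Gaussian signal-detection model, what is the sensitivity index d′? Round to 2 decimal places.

z(0.85) = 1.036, z(0.08) = -1.405
d' = z(H) − z(FA) = 1.036 − (-1.405) = 2.441

d′ = 2.44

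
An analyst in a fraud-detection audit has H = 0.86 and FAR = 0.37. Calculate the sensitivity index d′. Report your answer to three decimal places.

Φ⁻¹(H) = Φ⁻¹(0.86) = 1.0803
Φ⁻¹(FA) = Φ⁻¹(0.37) = -0.3319
d' = z(H) − z(FA) = 1.0803 − (-0.3319) = 1.4122

d′ = 1.412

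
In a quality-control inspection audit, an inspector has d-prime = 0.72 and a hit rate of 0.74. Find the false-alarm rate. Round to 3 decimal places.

false-alarm rate = 0.469

z(hit rate) = z(0.74) = 0.6433
z(FA) = z(H) − d' = 0.6433 − 0.72 = -0.0767
false-alarm rate = Φ(-0.0767) = 0.4694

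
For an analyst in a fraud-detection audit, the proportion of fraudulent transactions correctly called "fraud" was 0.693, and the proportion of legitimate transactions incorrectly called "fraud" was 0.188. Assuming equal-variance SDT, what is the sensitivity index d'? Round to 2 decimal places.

z(H) = 0.5044
z(FA) = -0.8853
d' = z(H) − z(FA) = 0.5044 − (-0.8853) = 1.3897

d' = 1.39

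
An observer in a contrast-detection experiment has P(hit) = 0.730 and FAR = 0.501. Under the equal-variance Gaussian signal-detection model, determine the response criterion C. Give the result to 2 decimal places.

C = -0.31

Φ⁻¹(H) = Φ⁻¹(0.730) = 0.6128
Φ⁻¹(FA) = Φ⁻¹(0.501) = 0.0025
c = −½·[z(H) + z(FA)] = −0.5 × (0.6128 + 0.0025) = -0.30765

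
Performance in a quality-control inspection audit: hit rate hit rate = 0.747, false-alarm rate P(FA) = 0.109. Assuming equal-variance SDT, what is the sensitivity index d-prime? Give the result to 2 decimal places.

Φ⁻¹(H) = Φ⁻¹(0.747) = 0.6651
Φ⁻¹(FA) = Φ⁻¹(0.109) = -1.2319
d' = z(H) − z(FA) = 0.6651 − (-1.2319) = 1.8970

d-prime = 1.90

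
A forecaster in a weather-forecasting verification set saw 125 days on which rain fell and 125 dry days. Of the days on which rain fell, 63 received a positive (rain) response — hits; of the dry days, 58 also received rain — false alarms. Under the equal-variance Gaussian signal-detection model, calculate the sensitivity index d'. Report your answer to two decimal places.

d' = 0.10

H = 63/125 = 0.5040
FA = 58/125 = 0.4640
z(H) = z(0.5040) = 0.010
z(FA) = z(0.4640) = -0.090
d' = z(H) − z(FA) = 0.010 − (-0.090) = 0.100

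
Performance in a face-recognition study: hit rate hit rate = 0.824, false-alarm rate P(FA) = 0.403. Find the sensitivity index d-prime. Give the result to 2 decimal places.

d-prime = 1.18

z(H) = 0.9307
z(FA) = -0.2456
d' = z(H) − z(FA) = 0.9307 − (-0.2456) = 1.1763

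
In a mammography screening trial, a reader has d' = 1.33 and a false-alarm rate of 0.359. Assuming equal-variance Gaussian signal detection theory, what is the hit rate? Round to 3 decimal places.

hit rate = 0.834

z(false-alarm rate) = z(0.359) = -0.3611
z(H) = z(FA) + d' = -0.3611 + 1.33 = 0.9689
hit rate = Φ(0.9689) = 0.8337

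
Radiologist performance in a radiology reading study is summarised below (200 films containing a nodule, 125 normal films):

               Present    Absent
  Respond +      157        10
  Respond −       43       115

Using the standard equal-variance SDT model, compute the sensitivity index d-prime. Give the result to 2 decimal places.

H = 157/200 = 0.7850
FA = 10/125 = 0.0800
Φ⁻¹(H) = 0.7892
Φ⁻¹(FA) = -1.4051
d' = z(H) − z(FA) = 0.7892 − (-1.4051) = 2.1943

d-prime = 2.19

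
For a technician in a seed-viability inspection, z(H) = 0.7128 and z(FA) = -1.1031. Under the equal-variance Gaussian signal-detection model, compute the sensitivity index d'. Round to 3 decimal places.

d' = 1.816

d' = z(H) − z(FA) = 0.7128 − (-1.1031) = 1.8159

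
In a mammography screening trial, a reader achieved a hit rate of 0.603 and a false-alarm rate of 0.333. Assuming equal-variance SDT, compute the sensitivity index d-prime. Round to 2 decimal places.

d-prime = 0.69

Φ⁻¹(H) = Φ⁻¹(0.603) = 0.2611
Φ⁻¹(FA) = Φ⁻¹(0.333) = -0.4316
d' = z(H) − z(FA) = 0.2611 − (-0.4316) = 0.6927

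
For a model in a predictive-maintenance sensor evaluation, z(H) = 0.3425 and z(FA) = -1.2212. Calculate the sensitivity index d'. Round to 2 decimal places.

d' = 1.56

d' = z(H) − z(FA) = 0.3425 − (-1.2212) = 1.5637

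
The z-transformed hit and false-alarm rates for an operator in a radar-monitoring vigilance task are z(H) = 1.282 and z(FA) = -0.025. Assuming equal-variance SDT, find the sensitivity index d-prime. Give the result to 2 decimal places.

d-prime = 1.31

d' = z(H) − z(FA) = 1.282 − (-0.025) = 1.307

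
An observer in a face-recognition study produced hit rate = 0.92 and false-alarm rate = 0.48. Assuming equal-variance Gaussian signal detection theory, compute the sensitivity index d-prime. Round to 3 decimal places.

Φ⁻¹(0.92) = 1.4051, Φ⁻¹(0.48) = -0.0502
d' = z(H) − z(FA) = 1.4051 − (-0.0502) = 1.4553

d-prime = 1.455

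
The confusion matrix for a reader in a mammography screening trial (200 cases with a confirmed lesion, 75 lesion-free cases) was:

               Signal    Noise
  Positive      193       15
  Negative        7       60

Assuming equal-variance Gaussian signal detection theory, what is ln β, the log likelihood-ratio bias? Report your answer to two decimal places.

H = 193/200 = 0.9650
FA = 15/75 = 0.2000
Φ⁻¹(H) = Φ⁻¹(0.9650) = 1.812
Φ⁻¹(FA) = Φ⁻¹(0.2000) = -0.842
ln β = −½·[z(H)² − z(FA)²] = −0.5 × (3.283 − 0.709) = -1.287

ln β = -1.29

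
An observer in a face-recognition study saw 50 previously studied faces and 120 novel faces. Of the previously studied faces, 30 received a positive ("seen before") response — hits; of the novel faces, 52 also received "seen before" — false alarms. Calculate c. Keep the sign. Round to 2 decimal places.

H = 30/50 = 0.6000
FA = 52/120 = 0.4333
z(H) = z(0.6000) = 0.253
z(FA) = z(0.4333) = -0.168
c = −½·[z(H) + z(FA)] = −0.5 × (0.253 + (-0.168)) = -0.0425
c < 0: the observer has a liberal response bias.

c = -0.04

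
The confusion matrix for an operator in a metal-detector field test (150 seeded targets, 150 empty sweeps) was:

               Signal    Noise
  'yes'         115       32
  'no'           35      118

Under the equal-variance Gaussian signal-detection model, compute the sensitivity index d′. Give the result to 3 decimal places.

d′ = 1.523

H = 115/150 = 0.7667
FA = 32/150 = 0.2133
z(H) = 0.7280
z(FA) = -0.7950
d' = z(H) − z(FA) = 0.7280 − (-0.7950) = 1.5230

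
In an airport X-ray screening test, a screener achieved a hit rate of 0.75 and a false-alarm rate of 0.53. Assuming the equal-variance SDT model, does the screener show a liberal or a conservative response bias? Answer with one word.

z(H) = 0.674, z(FA) = 0.075
c = −½·(z(H) + z(FA)) = -0.3745
c < 0 → liberal criterion (biased toward responding “yes”).

liberal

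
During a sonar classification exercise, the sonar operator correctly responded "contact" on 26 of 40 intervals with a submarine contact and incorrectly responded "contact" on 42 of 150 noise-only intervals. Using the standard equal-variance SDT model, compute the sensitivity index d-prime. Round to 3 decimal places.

d-prime = 0.968

H = 26/40 = 0.6500
FA = 42/150 = 0.2800
Φ⁻¹(H) = Φ⁻¹(0.6500) = 0.3853
Φ⁻¹(FA) = Φ⁻¹(0.2800) = -0.5828
d' = z(H) − z(FA) = 0.3853 − (-0.5828) = 0.9681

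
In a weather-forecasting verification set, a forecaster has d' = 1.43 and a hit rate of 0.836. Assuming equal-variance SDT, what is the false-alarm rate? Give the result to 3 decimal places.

z(hit rate) = z(0.836) = 0.9782
z(FA) = z(H) − d' = 0.9782 − 1.43 = -0.4518
false-alarm rate = Φ(-0.4518) = 0.3257

false-alarm rate = 0.326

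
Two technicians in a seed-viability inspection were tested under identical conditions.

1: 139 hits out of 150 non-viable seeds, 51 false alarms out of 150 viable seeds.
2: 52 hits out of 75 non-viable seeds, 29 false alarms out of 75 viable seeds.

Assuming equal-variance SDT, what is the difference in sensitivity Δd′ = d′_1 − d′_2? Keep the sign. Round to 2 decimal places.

1: z(0.9267) = 1.452, z(0.3400) = -0.412, d' = 1.864
2: z(0.6933) = 0.505, z(0.3867) = -0.288, d' = 0.793
Δd' = d'_1 − d'_2 = 1.864 − 0.793 = 1.071
1 has the higher sensitivity.

Δd′ = 1.07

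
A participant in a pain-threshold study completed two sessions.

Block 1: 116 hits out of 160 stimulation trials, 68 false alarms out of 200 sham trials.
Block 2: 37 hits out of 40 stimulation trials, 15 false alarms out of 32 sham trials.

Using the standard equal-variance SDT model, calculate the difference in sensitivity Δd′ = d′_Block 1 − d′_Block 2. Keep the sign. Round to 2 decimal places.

Block 1: z(0.7250) = 0.598, z(0.3400) = -0.412, d' = 1.010
Block 2: z(0.9250) = 1.440, z(0.4688) = -0.078, d' = 1.518
Δd' = d'_Block 1 − d'_Block 2 = 1.010 − 1.518 = -0.508
Block 2 has the higher sensitivity.

Δd′ = -0.51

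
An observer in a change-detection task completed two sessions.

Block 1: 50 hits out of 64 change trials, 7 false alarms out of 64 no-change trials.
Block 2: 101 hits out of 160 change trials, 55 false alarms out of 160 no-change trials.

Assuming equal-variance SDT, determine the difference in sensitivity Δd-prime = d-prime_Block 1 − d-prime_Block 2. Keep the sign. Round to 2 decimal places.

Block 1: z(0.7812) = 0.776, z(0.1094) = -1.230, d' = 2.006
Block 2: z(0.6312) = 0.335, z(0.3438) = -0.402, d' = 0.737
Δd' = d'_Block 1 − d'_Block 2 = 2.006 − 0.737 = 1.269
Block 1 has the higher sensitivity.

Δd-prime = 1.27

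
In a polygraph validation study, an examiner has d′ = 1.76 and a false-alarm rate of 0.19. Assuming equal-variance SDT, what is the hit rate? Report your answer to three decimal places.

z(false-alarm rate) = z(0.19) = -0.8779
z(H) = z(FA) + d' = -0.8779 + 1.76 = 0.8821
hit rate = Φ(0.8821) = 0.8111

hit rate = 0.811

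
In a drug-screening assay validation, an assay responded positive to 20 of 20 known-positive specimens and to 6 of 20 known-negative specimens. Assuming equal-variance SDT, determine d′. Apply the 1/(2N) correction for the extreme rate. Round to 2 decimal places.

d′ = 2.48

The hit rate is 20/20 = 1, so apply the 1/(2N) correction: H → 1 − 1/(2·20) = 0.97500.
z(H) = z(0.97500) = 1.960
z(FA) = z(0.30000) = -0.524
d' = 1.960 − (-0.524) = 2.484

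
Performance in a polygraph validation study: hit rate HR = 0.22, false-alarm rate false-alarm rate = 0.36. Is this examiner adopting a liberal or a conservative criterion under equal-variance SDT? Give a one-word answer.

conservative

z(H) = -0.772, z(FA) = -0.358
c = −½·(z(H) + z(FA)) = 0.565
c > 0 → conservative criterion (biased toward responding “no”).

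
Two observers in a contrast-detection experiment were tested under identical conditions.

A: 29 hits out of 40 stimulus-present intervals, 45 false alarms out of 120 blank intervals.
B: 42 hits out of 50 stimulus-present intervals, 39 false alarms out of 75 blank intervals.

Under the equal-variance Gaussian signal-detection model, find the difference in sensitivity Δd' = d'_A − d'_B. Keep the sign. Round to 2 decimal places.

Δd' = -0.03

A: z(0.7250) = 0.598, z(0.3750) = -0.319, d' = 0.917
B: z(0.8400) = 0.994, z(0.5200) = 0.050, d' = 0.944
Δd' = d'_A − d'_B = 0.917 − 0.944 = -0.027
B has the higher sensitivity.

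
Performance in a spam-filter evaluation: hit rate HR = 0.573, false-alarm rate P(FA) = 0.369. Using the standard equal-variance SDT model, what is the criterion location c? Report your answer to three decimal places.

z(H) = z(0.573) = 0.1840
z(FA) = z(0.369) = -0.3345
c = −½·[z(H) + z(FA)] = −0.5 × (0.1840 + (-0.3345)) = 0.07525
c > 0: the classifier has a conservative response bias.

c = 0.075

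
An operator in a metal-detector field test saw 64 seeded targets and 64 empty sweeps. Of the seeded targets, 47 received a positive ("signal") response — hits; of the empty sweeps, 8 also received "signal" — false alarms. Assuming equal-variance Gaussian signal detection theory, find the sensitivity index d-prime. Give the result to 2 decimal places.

d-prime = 1.78

H = 47/64 = 0.7344
FA = 8/64 = 0.1250
z(H) = z(0.7344) = 0.6262
z(FA) = z(0.1250) = -1.1503
d' = z(H) − z(FA) = 0.6262 − (-1.1503) = 1.7765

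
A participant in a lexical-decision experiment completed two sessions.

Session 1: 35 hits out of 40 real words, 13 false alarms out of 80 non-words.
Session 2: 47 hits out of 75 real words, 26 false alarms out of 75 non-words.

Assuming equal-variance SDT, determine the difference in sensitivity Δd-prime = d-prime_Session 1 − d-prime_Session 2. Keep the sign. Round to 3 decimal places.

Δd-prime = 1.417

Session 1: z(0.8750) = 1.1503, z(0.1625) = -0.9842, d' = 2.1345
Session 2: z(0.6267) = 0.3231, z(0.3467) = -0.3942, d' = 0.7173
Δd' = d'_Session 1 − d'_Session 2 = 2.1345 − 0.7173 = 1.4172
Session 1 has the higher sensitivity.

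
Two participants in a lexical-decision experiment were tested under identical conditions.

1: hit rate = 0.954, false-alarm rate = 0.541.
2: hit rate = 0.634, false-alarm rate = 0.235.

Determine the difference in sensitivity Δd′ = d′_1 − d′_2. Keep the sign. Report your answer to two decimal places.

Δd′ = 0.52

1: z(0.954) = 1.685, z(0.541) = 0.103, d' = 1.582
2: z(0.634) = 0.342, z(0.235) = -0.722, d' = 1.064
Δd' = d'_1 − d'_2 = 1.582 − 1.064 = 0.518
1 has the higher sensitivity.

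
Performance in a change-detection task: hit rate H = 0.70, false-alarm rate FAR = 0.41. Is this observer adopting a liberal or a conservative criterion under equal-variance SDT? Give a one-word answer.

liberal

z(H) = 0.524, z(FA) = -0.228
c = −½·(z(H) + z(FA)) = -0.148
c < 0 → liberal criterion (biased toward responding “yes”).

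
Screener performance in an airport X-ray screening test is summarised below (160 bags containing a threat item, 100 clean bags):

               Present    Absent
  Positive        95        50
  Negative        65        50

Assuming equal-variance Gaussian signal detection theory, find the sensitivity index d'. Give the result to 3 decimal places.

d' = 0.237

H = 95/160 = 0.5938
FA = 50/100 = 0.5000
z(0.5938) = 0.2373, z(0.5000) = 0.0000
d' = z(H) − z(FA) = 0.2373 − 0.0000 = 0.2373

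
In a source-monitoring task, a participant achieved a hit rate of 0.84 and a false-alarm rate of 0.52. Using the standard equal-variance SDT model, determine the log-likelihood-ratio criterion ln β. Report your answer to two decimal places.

ln β = -0.49

z(H) = z(0.84) = 0.994
z(FA) = z(0.52) = 0.050
ln β = −½·[z(H)² − z(FA)²] = −0.5 × (0.988 − 0.003) = -0.4925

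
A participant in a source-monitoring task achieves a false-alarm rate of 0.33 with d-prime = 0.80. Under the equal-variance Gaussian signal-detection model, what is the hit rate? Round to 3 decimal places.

hit rate = 0.641

z(false-alarm rate) = z(0.33) = -0.4399
z(H) = z(FA) + d' = -0.4399 + 0.80 = 0.3601
hit rate = Φ(0.3601) = 0.6406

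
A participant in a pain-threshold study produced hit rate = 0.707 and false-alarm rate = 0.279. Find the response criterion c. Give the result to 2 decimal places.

c = 0.02

Φ⁻¹(H) = 0.5446
Φ⁻¹(FA) = -0.5858
c = −½·[z(H) + z(FA)] = −0.5 × (0.5446 + (-0.5858)) = 0.0206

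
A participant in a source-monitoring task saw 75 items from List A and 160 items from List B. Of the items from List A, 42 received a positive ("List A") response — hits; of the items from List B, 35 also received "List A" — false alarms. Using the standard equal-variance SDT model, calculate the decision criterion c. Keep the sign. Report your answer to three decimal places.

c = 0.313

H = 42/75 = 0.5600
FA = 35/160 = 0.2188
Φ⁻¹(H) = Φ⁻¹(0.5600) = 0.1510
Φ⁻¹(FA) = Φ⁻¹(0.2188) = -0.7763
c = −½·[z(H) + z(FA)] = −0.5 × (0.1510 + (-0.7763)) = 0.31265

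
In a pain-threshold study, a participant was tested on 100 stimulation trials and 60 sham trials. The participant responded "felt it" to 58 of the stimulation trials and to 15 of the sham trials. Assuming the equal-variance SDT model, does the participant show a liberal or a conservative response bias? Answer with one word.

z(H) = 0.202, z(FA) = -0.674
c = −½·(z(H) + z(FA)) = 0.236
c > 0 → conservative criterion (biased toward responding “no”).

conservative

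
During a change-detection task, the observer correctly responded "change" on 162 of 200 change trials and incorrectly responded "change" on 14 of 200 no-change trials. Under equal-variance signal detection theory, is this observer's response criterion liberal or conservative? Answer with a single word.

conservative

z(H) = 0.878, z(FA) = -1.476
c = −½·(z(H) + z(FA)) = 0.299
c > 0 → conservative criterion (biased toward responding “no”).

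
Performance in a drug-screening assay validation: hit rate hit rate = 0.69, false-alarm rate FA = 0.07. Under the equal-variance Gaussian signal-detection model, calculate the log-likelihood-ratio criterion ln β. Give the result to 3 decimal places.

z(H) = 0.4959
z(FA) = -1.4758
ln β = −½·[z(H)² − z(FA)²] = −0.5 × (0.2459 − 2.1780) = 0.96605

ln β = 0.966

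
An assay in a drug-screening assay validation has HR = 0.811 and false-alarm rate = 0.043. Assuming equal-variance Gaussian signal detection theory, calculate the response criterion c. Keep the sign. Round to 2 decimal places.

c = 0.42

z(H) = 0.882
z(FA) = -1.717
c = −½·[z(H) + z(FA)] = −0.5 × (0.882 + (-1.717)) = 0.4175
c > 0: the assay has a conservative response bias.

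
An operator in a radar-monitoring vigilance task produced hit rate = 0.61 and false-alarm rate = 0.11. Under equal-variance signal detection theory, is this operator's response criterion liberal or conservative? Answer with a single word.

conservative

z(H) = 0.279, z(FA) = -1.227
c = −½·(z(H) + z(FA)) = 0.474
c > 0 → conservative criterion (biased toward responding “no”).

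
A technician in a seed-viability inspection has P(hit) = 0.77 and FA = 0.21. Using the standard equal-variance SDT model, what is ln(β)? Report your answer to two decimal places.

z(H) = 0.739
z(FA) = -0.806
ln β = −½·[z(H)² − z(FA)²] = −0.5 × (0.546 − 0.650) = 0.052

ln β = 0.05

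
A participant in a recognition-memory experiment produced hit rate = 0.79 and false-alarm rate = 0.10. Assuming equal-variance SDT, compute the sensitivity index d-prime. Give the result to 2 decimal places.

z(H) = 0.8064
z(FA) = -1.2816
d' = z(H) − z(FA) = 0.8064 − (-1.2816) = 2.0880

d-prime = 2.09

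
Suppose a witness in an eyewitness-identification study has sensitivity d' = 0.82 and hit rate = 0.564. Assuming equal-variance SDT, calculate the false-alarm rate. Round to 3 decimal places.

z(hit rate) = z(0.564) = 0.1611
z(FA) = z(H) − d' = 0.1611 − 0.82 = -0.6589
false-alarm rate = Φ(-0.6589) = 0.2550

false-alarm rate = 0.255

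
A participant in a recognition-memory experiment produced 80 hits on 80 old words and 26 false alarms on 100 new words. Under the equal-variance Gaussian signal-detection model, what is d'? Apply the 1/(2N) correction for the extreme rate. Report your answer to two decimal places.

The hit rate is 80/80 = 1, so apply the 1/(2N) correction: H → 1 − 1/(2·80) = 0.99375.
z(H) = z(0.99375) = 2.498
z(FA) = z(0.26000) = -0.643
d' = 2.498 − (-0.643) = 3.141

d' = 3.14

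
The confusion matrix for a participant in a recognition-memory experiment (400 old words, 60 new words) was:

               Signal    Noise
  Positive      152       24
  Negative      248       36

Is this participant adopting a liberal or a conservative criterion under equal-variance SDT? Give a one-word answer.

conservative

z(H) = -0.305, z(FA) = -0.253
c = −½·(z(H) + z(FA)) = 0.279
c > 0 → conservative criterion (biased toward responding “no”).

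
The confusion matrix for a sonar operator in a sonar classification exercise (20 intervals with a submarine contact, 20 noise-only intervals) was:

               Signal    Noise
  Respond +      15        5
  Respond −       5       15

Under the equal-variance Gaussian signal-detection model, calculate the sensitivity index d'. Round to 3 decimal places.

d' = 1.349

H = 15/20 = 0.7500
FA = 5/20 = 0.2500
z(H) = z(0.7500) = 0.6745
z(FA) = z(0.2500) = -0.6745
d' = z(H) − z(FA) = 0.6745 − (-0.6745) = 1.3490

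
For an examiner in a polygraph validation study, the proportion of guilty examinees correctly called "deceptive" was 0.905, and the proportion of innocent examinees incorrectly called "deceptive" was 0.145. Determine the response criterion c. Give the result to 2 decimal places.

c = -0.13

z(H) = 1.311
z(FA) = -1.058
c = −½·[z(H) + z(FA)] = −0.5 × (1.311 + (-1.058)) = -0.1265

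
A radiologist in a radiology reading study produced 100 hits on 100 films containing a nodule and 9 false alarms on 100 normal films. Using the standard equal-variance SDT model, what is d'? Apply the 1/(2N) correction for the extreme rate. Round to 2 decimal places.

d' = 3.92

The hit rate is 100/100 = 1, so apply the 1/(2N) correction: H → 1 − 1/(2·100) = 0.99500.
z(H) = z(0.99500) = 2.576
z(FA) = z(0.09000) = -1.341
d' = 2.576 − (-1.341) = 3.917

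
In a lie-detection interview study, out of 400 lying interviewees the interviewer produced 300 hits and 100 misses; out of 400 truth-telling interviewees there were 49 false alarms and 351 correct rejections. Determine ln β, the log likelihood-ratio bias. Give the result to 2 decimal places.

H = 300/400 = 0.7500
FA = 49/400 = 0.1225
Φ⁻¹(H) = Φ⁻¹(0.7500) = 0.674
Φ⁻¹(FA) = Φ⁻¹(0.1225) = -1.163
ln β = −½·[z(H)² − z(FA)²] = −0.5 × (0.454 − 1.353) = 0.4495

ln β = 0.45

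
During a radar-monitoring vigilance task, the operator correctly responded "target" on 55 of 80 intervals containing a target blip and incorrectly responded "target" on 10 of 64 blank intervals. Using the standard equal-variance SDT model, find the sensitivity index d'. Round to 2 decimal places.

H = 55/80 = 0.6875
FA = 10/64 = 0.1562
z(0.6875) = 0.489, z(0.1562) = -1.010
d' = z(H) − z(FA) = 0.489 − (-1.010) = 1.499

d' = 1.50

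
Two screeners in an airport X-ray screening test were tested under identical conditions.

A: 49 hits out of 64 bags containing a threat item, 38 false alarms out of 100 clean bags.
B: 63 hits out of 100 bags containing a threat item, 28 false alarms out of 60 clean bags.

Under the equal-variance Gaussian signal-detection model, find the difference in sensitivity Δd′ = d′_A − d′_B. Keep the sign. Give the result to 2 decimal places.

Δd′ = 0.61

A: z(0.7656) = 0.724, z(0.3800) = -0.305, d' = 1.029
B: z(0.6300) = 0.332, z(0.4667) = -0.084, d' = 0.416
Δd' = d'_A − d'_B = 1.029 − 0.416 = 0.613
A has the higher sensitivity.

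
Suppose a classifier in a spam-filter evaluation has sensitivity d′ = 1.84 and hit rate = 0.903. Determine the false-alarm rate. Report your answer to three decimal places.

false-alarm rate = 0.294

z(hit rate) = z(0.903) = 1.2988
z(FA) = z(H) − d' = 1.2988 − 1.84 = -0.5412
false-alarm rate = Φ(-0.5412) = 0.2942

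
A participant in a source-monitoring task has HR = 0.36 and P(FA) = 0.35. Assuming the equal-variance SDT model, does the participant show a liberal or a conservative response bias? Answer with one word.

conservative

z(H) = -0.358, z(FA) = -0.385
c = −½·(z(H) + z(FA)) = 0.3715
c > 0 → conservative criterion (biased toward responding “no”).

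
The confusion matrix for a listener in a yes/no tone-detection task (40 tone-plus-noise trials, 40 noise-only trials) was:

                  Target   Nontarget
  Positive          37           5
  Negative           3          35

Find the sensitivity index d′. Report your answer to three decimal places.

H = 37/40 = 0.9250
FA = 5/40 = 0.1250
z(H) = z(0.9250) = 1.4395
z(FA) = z(0.1250) = -1.1503
d' = z(H) − z(FA) = 1.4395 − (-1.1503) = 2.5898

d′ = 2.590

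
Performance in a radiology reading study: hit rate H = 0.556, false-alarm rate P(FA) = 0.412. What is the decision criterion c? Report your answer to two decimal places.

z(H) = z(0.556) = 0.1408
z(FA) = z(0.412) = -0.2224
c = −½·[z(H) + z(FA)] = −0.5 × (0.1408 + (-0.2224)) = 0.0408

c = 0.04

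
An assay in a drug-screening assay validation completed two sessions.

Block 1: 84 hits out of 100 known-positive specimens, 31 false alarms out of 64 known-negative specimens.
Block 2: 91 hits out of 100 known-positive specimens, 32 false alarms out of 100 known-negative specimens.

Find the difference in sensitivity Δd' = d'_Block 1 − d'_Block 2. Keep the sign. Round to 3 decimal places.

Block 1: z(0.8400) = 0.9945, z(0.4844) = -0.0391, d' = 1.0336
Block 2: z(0.9100) = 1.3408, z(0.3200) = -0.4677, d' = 1.8085
Δd' = d'_Block 1 − d'_Block 2 = 1.0336 − 1.8085 = -0.7749
Block 2 has the higher sensitivity.

Δd' = -0.775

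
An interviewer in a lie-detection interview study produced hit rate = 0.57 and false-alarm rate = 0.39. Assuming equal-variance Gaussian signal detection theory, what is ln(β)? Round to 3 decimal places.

z(H) = 0.1764
z(FA) = -0.2793
ln β = −½·[z(H)² − z(FA)²] = −0.5 × (0.0311 − 0.0780) = 0.02345

ln β = 0.023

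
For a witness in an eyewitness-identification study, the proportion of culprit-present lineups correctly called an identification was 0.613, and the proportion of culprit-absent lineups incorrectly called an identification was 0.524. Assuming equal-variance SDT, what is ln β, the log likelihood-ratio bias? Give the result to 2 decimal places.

ln β = -0.04

Φ⁻¹(H) = Φ⁻¹(0.613) = 0.287
Φ⁻¹(FA) = Φ⁻¹(0.524) = 0.060
ln β = −½·[z(H)² − z(FA)²] = −0.5 × (0.082 − 0.004) = -0.039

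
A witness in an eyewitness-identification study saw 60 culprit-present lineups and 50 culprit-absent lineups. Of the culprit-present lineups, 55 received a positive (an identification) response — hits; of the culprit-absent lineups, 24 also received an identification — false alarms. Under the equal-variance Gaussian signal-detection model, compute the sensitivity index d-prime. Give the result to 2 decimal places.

d-prime = 1.43

H = 55/60 = 0.9167
FA = 24/50 = 0.4800
z(0.9167) = 1.383, z(0.4800) = -0.050
d' = z(H) − z(FA) = 1.383 − (-0.050) = 1.433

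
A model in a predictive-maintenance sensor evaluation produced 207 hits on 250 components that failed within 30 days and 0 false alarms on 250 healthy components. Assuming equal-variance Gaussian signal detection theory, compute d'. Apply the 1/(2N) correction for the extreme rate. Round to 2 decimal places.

d' = 3.82

The false-alarm rate is 0/250 = 0, so apply the 1/(2N) correction: FA → 1/(2·250) = 0.00200.
z(H) = z(0.82800) = 0.946
z(FA) = z(0.00200) = -2.878
d' = 0.946 − (-2.878) = 3.824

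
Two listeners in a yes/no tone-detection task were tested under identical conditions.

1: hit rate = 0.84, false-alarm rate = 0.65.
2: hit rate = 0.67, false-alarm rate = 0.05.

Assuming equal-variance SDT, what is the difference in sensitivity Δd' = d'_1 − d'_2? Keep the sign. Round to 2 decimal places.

1: z(0.84) = 0.994, z(0.65) = 0.385, d' = 0.609
2: z(0.67) = 0.440, z(0.05) = -1.645, d' = 2.085
Δd' = d'_1 − d'_2 = 0.609 − 2.085 = -1.476
2 has the higher sensitivity.

Δd' = -1.48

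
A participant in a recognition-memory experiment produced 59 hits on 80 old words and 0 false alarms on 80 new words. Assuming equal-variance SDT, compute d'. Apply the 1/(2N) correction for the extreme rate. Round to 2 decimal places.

The false-alarm rate is 0/80 = 0, so apply the 1/(2N) correction: FA → 1/(2·80) = 0.00625.
z(H) = z(0.73750) = 0.636
z(FA) = z(0.00625) = -2.498
d' = 0.636 − (-2.498) = 3.134

d' = 3.13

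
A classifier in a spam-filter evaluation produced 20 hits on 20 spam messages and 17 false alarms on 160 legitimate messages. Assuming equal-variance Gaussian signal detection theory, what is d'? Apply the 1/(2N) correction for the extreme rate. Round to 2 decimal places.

The hit rate is 20/20 = 1, so apply the 1/(2N) correction: H → 1 − 1/(2·20) = 0.97500.
z(H) = z(0.97500) = 1.960
z(FA) = z(0.10625) = -1.247
d' = 1.960 − (-1.247) = 3.207

d' = 3.21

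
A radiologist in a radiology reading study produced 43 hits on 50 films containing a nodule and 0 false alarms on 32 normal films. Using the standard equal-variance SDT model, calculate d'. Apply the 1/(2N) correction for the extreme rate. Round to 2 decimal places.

The false-alarm rate is 0/32 = 0, so apply the 1/(2N) correction: FA → 1/(2·32) = 0.01562.
z(H) = z(0.86000) = 1.080
z(FA) = z(0.01562) = -2.154
d' = 1.080 − (-2.154) = 3.234

d' = 3.23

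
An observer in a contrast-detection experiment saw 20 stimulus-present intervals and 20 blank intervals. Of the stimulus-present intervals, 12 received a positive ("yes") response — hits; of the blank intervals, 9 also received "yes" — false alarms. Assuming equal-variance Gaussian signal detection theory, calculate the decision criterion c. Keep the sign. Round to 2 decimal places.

c = -0.06

H = 12/20 = 0.6000
FA = 9/20 = 0.4500
z(0.6000) = 0.2533, z(0.4500) = -0.1257
c = −½·[z(H) + z(FA)] = −0.5 × (0.2533 + (-0.1257)) = -0.0638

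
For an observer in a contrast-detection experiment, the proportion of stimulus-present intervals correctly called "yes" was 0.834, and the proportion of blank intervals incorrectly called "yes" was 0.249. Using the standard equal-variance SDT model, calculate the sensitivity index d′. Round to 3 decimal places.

d′ = 1.648

Φ⁻¹(H) = Φ⁻¹(0.834) = 0.9701
Φ⁻¹(FA) = Φ⁻¹(0.249) = -0.6776
d' = z(H) − z(FA) = 0.9701 − (-0.6776) = 1.6477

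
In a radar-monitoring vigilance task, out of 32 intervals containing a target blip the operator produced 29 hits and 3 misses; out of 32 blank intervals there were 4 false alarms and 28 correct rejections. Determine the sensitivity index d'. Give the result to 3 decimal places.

d' = 2.468

H = 29/32 = 0.9062
FA = 4/32 = 0.1250
z(H) = z(0.9062) = 1.3177
z(FA) = z(0.1250) = -1.1503
d' = z(H) − z(FA) = 1.3177 − (-1.1503) = 2.4680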